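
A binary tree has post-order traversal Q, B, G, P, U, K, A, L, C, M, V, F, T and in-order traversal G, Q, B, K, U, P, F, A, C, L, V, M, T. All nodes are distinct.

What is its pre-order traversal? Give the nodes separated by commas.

The last element of post-order is the root; it splits in-order into left and right subtrees.
Root T: left subtree has 12 nodes {G, Q, B, K, U, P, F, A, C, L, V, M}, right has 0 { }.
  Root F: left subtree has 6 nodes {G, Q, B, K, U, P}, right has 5 {A, C, L, V, M}.
    Root K: left subtree has 3 nodes {G, Q, B}, right has 2 {U, P}.
      Root G: left subtree has 0 nodes { }, right has 2 {Q, B}.
        Root B: left subtree has 1 node {Q}, right has 0 { }.
      Root U: left subtree has 0 nodes { }, right has 1 {P}.
    Root V: left subtree has 3 nodes {A, C, L}, right has 1 {M}.
      Root C: left subtree has 1 node {A}, right has 1 {L}.

T, F, K, G, B, Q, U, P, V, C, A, L, M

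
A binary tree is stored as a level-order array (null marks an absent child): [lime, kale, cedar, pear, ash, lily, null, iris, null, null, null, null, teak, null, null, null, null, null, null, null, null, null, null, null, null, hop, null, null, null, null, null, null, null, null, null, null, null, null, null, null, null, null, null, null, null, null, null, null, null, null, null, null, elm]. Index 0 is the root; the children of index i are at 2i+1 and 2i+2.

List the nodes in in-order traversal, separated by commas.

iris, pear, kale, ash, lime, lily, hop, elm, teak, cedar

In-order visits the left subtree, then the node, then the right subtree.
At lime: go left to kale.
  At kale: go left to pear.
    At pear: go left to iris.
      iris is a leaf — visit iris.
    Visit pear.
    At pear: no right child.
  Visit kale.
  At kale: go right to ash.
    ash is a leaf — visit ash.
Visit lime.
At lime: go right to cedar.
  At cedar: go left to lily.
    At lily: no left child.
    Visit lily.
    At lily: go right to teak.
      At teak: go left to hop.
        At hop: no left child.
        Visit hop.
        At hop: go right to elm.
          elm is a leaf — visit elm.
      Visit teak.
      At teak: no right child.
  Visit cedar.
  At cedar: no right child.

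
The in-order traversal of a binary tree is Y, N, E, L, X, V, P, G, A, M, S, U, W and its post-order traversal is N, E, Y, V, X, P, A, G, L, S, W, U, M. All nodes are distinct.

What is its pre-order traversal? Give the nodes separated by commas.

The last element of post-order is the root; it splits in-order into left and right subtrees.
Root M: left subtree has 9 nodes {Y, N, E, L, X, V, P, G, A}, right has 3 {S, U, W}.
  Root L: left subtree has 3 nodes {Y, N, E}, right has 5 {X, V, P, G, A}.
    Root Y: left subtree has 0 nodes { }, right has 2 {N, E}.
      Root E: left subtree has 1 node {N}, right has 0 { }.
    Root G: left subtree has 3 nodes {X, V, P}, right has 1 {A}.
      Root P: left subtree has 2 nodes {X, V}, right has 0 { }.
        Root X: left subtree has 0 nodes { }, right has 1 {V}.
  Root U: left subtree has 1 node {S}, right has 1 {W}.

M, L, Y, E, N, G, P, X, V, A, U, S, W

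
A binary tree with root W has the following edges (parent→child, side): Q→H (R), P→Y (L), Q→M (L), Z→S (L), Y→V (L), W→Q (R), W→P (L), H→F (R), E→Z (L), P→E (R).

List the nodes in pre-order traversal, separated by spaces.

Pre-order visits the node, then its left subtree, then its right subtree.
Visit W.
At W: go left to P.
  Visit P.
  At P: go left to Y.
    Visit Y.
    At Y: go left to V.
      V is a leaf — visit V.
    At Y: no right child.
  At P: go right to E.
    Visit E.
    At E: go left to Z.
      Visit Z.
      At Z: go left to S.
        S is a leaf — visit S.
      At Z: no right child.
    At E: no right child.
At W: go right to Q.
  Visit Q.
  At Q: go left to M.
    M is a leaf — visit M.
  At Q: go right to H.
    Visit H.
    At H: no left child.
    At H: go right to F.
      F is a leaf — visit F.

W P Y V E Z S Q M H F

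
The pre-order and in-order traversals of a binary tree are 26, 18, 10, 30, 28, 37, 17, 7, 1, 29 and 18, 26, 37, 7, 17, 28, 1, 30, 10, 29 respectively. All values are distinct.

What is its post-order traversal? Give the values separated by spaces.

The first element of pre-order is the root; it splits in-order into left and right subtrees.
Root 26: left subtree has 1 node {18}, right has 8 {37, 7, 17, 28, 1, 30, 10, 29}.
  Root 10: left subtree has 6 nodes {37, 7, 17, 28, 1, 30}, right has 1 {29}.
    Root 30: left subtree has 5 nodes {37, 7, 17, 28, 1}, right has 0 { }.
      Root 28: left subtree has 3 nodes {37, 7, 17}, right has 1 {1}.
        Root 37: left subtree has 0 nodes { }, right has 2 {7, 17}.
          Root 17: left subtree has 1 node {7}, right has 0 { }.

18 7 17 37 1 28 30 29 10 26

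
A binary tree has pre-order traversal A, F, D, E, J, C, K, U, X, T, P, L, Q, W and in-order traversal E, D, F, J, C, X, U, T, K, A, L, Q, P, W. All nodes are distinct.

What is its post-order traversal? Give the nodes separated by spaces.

E D X T U K C J F Q L W P A

The first element of pre-order is the root; it splits in-order into left and right subtrees.
Root A: left subtree has 9 nodes {E, D, F, J, C, X, U, T, K}, right has 4 {L, Q, P, W}.
  Root F: left subtree has 2 nodes {E, D}, right has 6 {J, C, X, U, T, K}.
    Root D: left subtree has 1 node {E}, right has 0 { }.
    Root J: left subtree has 0 nodes { }, right has 5 {C, X, U, T, K}.
      Root C: left subtree has 0 nodes { }, right has 4 {X, U, T, K}.
        Root K: left subtree has 3 nodes {X, U, T}, right has 0 { }.
          Root U: left subtree has 1 node {X}, right has 1 {T}.
  Root P: left subtree has 2 nodes {L, Q}, right has 1 {W}.
    Root L: left subtree has 0 nodes { }, right has 1 {Q}.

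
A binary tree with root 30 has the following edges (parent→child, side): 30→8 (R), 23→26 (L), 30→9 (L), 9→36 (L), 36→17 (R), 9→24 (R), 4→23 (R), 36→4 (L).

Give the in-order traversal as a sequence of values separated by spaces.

4 26 23 36 17 9 24 30 8

In-order visits the left subtree, then the node, then the right subtree.
At 30: go left to 9.
  At 9: go left to 36.
    At 36: go left to 4.
      At 4: no left child.
      Visit 4.
      At 4: go right to 23.
        At 23: go left to 26.
          26 is a leaf — visit 26.
        Visit 23.
        At 23: no right child.
    Visit 36.
    At 36: go right to 17.
      17 is a leaf — visit 17.
  Visit 9.
  At 9: go right to 24.
    24 is a leaf — visit 24.
Visit 30.
At 30: go right to 8.
  8 is a leaf — visit 8.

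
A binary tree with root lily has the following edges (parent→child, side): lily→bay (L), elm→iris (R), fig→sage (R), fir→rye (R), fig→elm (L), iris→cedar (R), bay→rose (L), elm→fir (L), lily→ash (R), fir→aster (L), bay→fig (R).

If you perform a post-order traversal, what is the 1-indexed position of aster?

Post-order visits the left subtree, then the right subtree, then the node.
At lily: go left to bay.
  At bay: go left to rose.
    rose is a leaf — visit rose.
  At bay: go right to fig.
    At fig: go left to elm.
      At elm: go left to fir.
        At fir: go left to aster.
          aster is a leaf — visit aster.
        At fir: go right to rye.
          rye is a leaf — visit rye.
        Visit fir.
      At elm: go right to iris.
        At iris: no left child.
        At iris: go right to cedar.
          cedar is a leaf — visit cedar.
        Visit iris.
      Visit elm.
    At fig: go right to sage.
      sage is a leaf — visit sage.
    Visit fig.
  Visit bay.
At lily: go right to ash.
  ash is a leaf — visit ash.
Visit lily.
Full post-order sequence: rose, aster, rye, fir, cedar, iris, elm, sage, fig, bay, ash, lily.

2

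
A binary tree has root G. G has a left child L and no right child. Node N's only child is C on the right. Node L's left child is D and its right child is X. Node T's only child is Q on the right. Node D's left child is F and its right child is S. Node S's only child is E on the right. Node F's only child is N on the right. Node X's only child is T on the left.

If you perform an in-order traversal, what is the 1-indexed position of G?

In-order visits the left subtree, then the node, then the right subtree.
At G: go left to L.
  At L: go left to D.
    At D: go left to F.
      At F: no left child.
      Visit F.
      At F: go right to N.
        At N: no left child.
        Visit N.
        At N: go right to C.
          C is a leaf — visit C.
    Visit D.
    At D: go right to S.
      At S: no left child.
      Visit S.
      At S: go right to E.
        E is a leaf — visit E.
  Visit L.
  At L: go right to X.
    At X: go left to T.
      At T: no left child.
      Visit T.
      At T: go right to Q.
        Q is a leaf — visit Q.
    Visit X.
    At X: no right child.
Visit G.
At G: no right child.
Full in-order sequence: F, N, C, D, S, E, L, T, Q, X, G.

11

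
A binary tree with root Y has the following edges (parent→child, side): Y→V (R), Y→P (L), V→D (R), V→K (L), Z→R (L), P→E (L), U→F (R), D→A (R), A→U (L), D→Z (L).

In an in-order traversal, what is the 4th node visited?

K

In-order visits the left subtree, then the node, then the right subtree.
At Y: go left to P.
  At P: go left to E.
    E is a leaf — visit E.
  Visit P.
  At P: no right child.
Visit Y.
At Y: go right to V.
  At V: go left to K.
    K is a leaf — visit K.
  Visit V.
  At V: go right to D.
    At D: go left to Z.
      At Z: go left to R.
        R is a leaf — visit R.
      Visit Z.
      At Z: no right child.
    Visit D.
    At D: go right to A.
      At A: go left to U.
        At U: no left child.
        Visit U.
        At U: go right to F.
          F is a leaf — visit F.
      Visit A.
      At A: no right child.
Full in-order sequence: E, P, Y, K, V, R, Z, D, U, F, A.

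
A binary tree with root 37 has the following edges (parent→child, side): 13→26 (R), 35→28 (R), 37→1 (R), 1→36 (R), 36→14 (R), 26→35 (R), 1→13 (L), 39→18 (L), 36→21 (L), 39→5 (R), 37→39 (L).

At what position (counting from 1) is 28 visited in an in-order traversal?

In-order visits the left subtree, then the node, then the right subtree.
At 37: go left to 39.
  At 39: go left to 18.
    18 is a leaf — visit 18.
  Visit 39.
  At 39: go right to 5.
    5 is a leaf — visit 5.
Visit 37.
At 37: go right to 1.
  At 1: go left to 13.
    At 13: no left child.
    Visit 13.
    At 13: go right to 26.
      At 26: no left child.
      Visit 26.
      At 26: go right to 35.
        At 35: no left child.
        Visit 35.
        At 35: go right to 28.
          28 is a leaf — visit 28.
  Visit 1.
  At 1: go right to 36.
    At 36: go left to 21.
      21 is a leaf — visit 21.
    Visit 36.
    At 36: go right to 14.
      14 is a leaf — visit 14.
Full in-order sequence: 18, 39, 5, 37, 13, 26, 35, 28, 1, 21, 36, 14.

8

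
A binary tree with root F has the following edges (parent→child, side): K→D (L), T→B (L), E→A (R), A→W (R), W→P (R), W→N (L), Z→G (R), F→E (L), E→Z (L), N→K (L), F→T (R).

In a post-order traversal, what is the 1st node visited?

Post-order visits the left subtree, then the right subtree, then the node.
At F: go left to E.
  At E: go left to Z.
    At Z: no left child.
    At Z: go right to G.
      G is a leaf — visit G.
    Visit Z.
  At E: go right to A.
    At A: no left child.
    At A: go right to W.
      At W: go left to N.
        At N: go left to K.
          At K: go left to D.
            D is a leaf — visit D.
          At K: no right child.
          Visit K.
        At N: no right child.
        Visit N.
      At W: go right to P.
        P is a leaf — visit P.
      Visit W.
    Visit A.
  Visit E.
At F: go right to T.
  At T: go left to B.
    B is a leaf — visit B.
  At T: no right child.
  Visit T.
Visit F.
Full post-order sequence: G, Z, D, K, N, P, W, A, E, B, T, F.

G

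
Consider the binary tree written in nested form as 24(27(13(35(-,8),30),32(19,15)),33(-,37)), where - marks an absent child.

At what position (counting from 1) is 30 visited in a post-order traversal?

3

Post-order visits the left subtree, then the right subtree, then the node.
At 24: go left to 27.
  At 27: go left to 13.
    At 13: go left to 35.
      At 35: no left child.
      At 35: go right to 8.
        8 is a leaf — visit 8.
      Visit 35.
    At 13: go right to 30.
      30 is a leaf — visit 30.
    Visit 13.
  At 27: go right to 32.
    At 32: go left to 19.
      19 is a leaf — visit 19.
    At 32: go right to 15.
      15 is a leaf — visit 15.
    Visit 32.
  Visit 27.
At 24: go right to 33.
  At 33: no left child.
  At 33: go right to 37.
    37 is a leaf — visit 37.
  Visit 33.
Visit 24.
Full post-order sequence: 8, 35, 30, 13, 19, 15, 32, 27, 37, 33, 24.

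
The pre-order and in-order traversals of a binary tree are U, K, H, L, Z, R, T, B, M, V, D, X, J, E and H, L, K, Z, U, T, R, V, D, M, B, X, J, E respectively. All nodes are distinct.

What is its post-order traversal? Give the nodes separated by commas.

The first element of pre-order is the root; it splits in-order into left and right subtrees.
Root U: left subtree has 4 nodes {H, L, K, Z}, right has 9 {T, R, V, D, M, B, X, J, E}.
  Root K: left subtree has 2 nodes {H, L}, right has 1 {Z}.
    Root H: left subtree has 0 nodes { }, right has 1 {L}.
  Root R: left subtree has 1 node {T}, right has 7 {V, D, M, B, X, J, E}.
    Root B: left subtree has 3 nodes {V, D, M}, right has 3 {X, J, E}.
      Root M: left subtree has 2 nodes {V, D}, right has 0 { }.
        Root V: left subtree has 0 nodes { }, right has 1 {D}.
      Root X: left subtree has 0 nodes { }, right has 2 {J, E}.
        Root J: left subtree has 0 nodes { }, right has 1 {E}.

L, H, Z, K, T, D, V, M, E, J, X, B, R, U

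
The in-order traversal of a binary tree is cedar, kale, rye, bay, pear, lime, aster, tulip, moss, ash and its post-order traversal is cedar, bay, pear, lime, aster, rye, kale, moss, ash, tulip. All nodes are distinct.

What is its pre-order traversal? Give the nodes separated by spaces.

tulip kale cedar rye aster lime pear bay ash moss

The last element of post-order is the root; it splits in-order into left and right subtrees.
Root tulip: left subtree has 7 nodes {cedar, kale, rye, bay, pear, lime, aster}, right has 2 {moss, ash}.
  Root kale: left subtree has 1 node {cedar}, right has 5 {rye, bay, pear, lime, aster}.
    Root rye: left subtree has 0 nodes { }, right has 4 {bay, pear, lime, aster}.
      Root aster: left subtree has 3 nodes {bay, pear, lime}, right has 0 { }.
        Root lime: left subtree has 2 nodes {bay, pear}, right has 0 { }.
          Root pear: left subtree has 1 node {bay}, right has 0 { }.
  Root ash: left subtree has 1 node {moss}, right has 0 { }.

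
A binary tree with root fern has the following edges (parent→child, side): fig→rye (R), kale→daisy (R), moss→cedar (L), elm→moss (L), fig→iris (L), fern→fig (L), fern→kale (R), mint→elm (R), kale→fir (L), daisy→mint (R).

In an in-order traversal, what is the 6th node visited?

In-order visits the left subtree, then the node, then the right subtree.
At fern: go left to fig.
  At fig: go left to iris.
    iris is a leaf — visit iris.
  Visit fig.
  At fig: go right to rye.
    rye is a leaf — visit rye.
Visit fern.
At fern: go right to kale.
  At kale: go left to fir.
    fir is a leaf — visit fir.
  Visit kale.
  At kale: go right to daisy.
    At daisy: no left child.
    Visit daisy.
    At daisy: go right to mint.
      At mint: no left child.
      Visit mint.
      At mint: go right to elm.
        At elm: go left to moss.
          At moss: go left to cedar.
            cedar is a leaf — visit cedar.
          Visit moss.
          At moss: no right child.
        Visit elm.
        At elm: no right child.
Full in-order sequence: iris, fig, rye, fern, fir, kale, daisy, mint, cedar, moss, elm.

kale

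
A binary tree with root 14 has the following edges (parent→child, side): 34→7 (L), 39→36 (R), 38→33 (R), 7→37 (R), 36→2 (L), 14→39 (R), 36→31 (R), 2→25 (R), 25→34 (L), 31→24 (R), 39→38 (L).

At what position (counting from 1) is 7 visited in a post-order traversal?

Post-order visits the left subtree, then the right subtree, then the node.
At 14: no left child.
At 14: go right to 39.
  At 39: go left to 38.
    At 38: no left child.
    At 38: go right to 33.
      33 is a leaf — visit 33.
    Visit 38.
  At 39: go right to 36.
    At 36: go left to 2.
      At 2: no left child.
      At 2: go right to 25.
        At 25: go left to 34.
          At 34: go left to 7.
            At 7: no left child.
            At 7: go right to 37.
              37 is a leaf — visit 37.
            Visit 7.
          At 34: no right child.
          Visit 34.
        At 25: no right child.
        Visit 25.
      Visit 2.
    At 36: go right to 31.
      At 31: no left child.
      At 31: go right to 24.
        24 is a leaf — visit 24.
      Visit 31.
    Visit 36.
  Visit 39.
Visit 14.
Full post-order sequence: 33, 38, 37, 7, 34, 25, 2, 24, 31, 36, 39, 14.

4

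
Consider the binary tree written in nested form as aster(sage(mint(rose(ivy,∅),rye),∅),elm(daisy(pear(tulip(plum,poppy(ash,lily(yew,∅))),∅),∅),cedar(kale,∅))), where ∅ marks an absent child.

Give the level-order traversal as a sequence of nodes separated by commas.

Level-order visits nodes level by level from the root, left to right within each level.
Level 0: aster
Level 1: sage, elm
Level 2: mint, daisy, cedar
Level 3: rose, rye, pear, kale
Level 4: ivy, tulip
Level 5: plum, poppy
Level 6: ash, lily
Level 7: yew

aster, sage, elm, mint, daisy, cedar, rose, rye, pear, kale, ivy, tulip, plum, poppy, ash, lily, yew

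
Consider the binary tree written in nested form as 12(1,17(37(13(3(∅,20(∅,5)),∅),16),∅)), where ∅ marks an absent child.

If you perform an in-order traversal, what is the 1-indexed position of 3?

In-order visits the left subtree, then the node, then the right subtree.
At 12: go left to 1.
  1 is a leaf — visit 1.
Visit 12.
At 12: go right to 17.
  At 17: go left to 37.
    At 37: go left to 13.
      At 13: go left to 3.
        At 3: no left child.
        Visit 3.
        At 3: go right to 20.
          At 20: no left child.
          Visit 20.
          At 20: go right to 5.
            5 is a leaf — visit 5.
      Visit 13.
      At 13: no right child.
    Visit 37.
    At 37: go right to 16.
      16 is a leaf — visit 16.
  Visit 17.
  At 17: no right child.
Full in-order sequence: 1, 12, 3, 20, 5, 13, 37, 16, 17.

3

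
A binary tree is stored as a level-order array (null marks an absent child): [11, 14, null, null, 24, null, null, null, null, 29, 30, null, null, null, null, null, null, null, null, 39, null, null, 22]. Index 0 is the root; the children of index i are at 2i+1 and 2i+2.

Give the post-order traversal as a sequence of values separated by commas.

39, 29, 22, 30, 24, 14, 11

Post-order visits the left subtree, then the right subtree, then the node.
At 11: go left to 14.
  At 14: no left child.
  At 14: go right to 24.
    At 24: go left to 29.
      At 29: go left to 39.
        39 is a leaf — visit 39.
      At 29: no right child.
      Visit 29.
    At 24: go right to 30.
      At 30: no left child.
      At 30: go right to 22.
        22 is a leaf — visit 22.
      Visit 30.
    Visit 24.
  Visit 14.
At 11: no right child.
Visit 11.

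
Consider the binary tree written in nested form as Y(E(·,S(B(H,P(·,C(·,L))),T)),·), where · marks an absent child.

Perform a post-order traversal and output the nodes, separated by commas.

Post-order visits the left subtree, then the right subtree, then the node.
At Y: go left to E.
  At E: no left child.
  At E: go right to S.
    At S: go left to B.
      At B: go left to H.
        H is a leaf — visit H.
      At B: go right to P.
        At P: no left child.
        At P: go right to C.
          At C: no left child.
          At C: go right to L.
            L is a leaf — visit L.
          Visit C.
        Visit P.
      Visit B.
    At S: go right to T.
      T is a leaf — visit T.
    Visit S.
  Visit E.
At Y: no right child.
Visit Y.

H, L, C, P, B, T, S, E, Y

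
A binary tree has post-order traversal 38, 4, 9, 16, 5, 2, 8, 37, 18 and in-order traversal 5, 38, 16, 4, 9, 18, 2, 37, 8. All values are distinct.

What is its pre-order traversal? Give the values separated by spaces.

The last element of post-order is the root; it splits in-order into left and right subtrees.
Root 18: left subtree has 5 nodes {5, 38, 16, 4, 9}, right has 3 {2, 37, 8}.
  Root 5: left subtree has 0 nodes { }, right has 4 {38, 16, 4, 9}.
    Root 16: left subtree has 1 node {38}, right has 2 {4, 9}.
      Root 9: left subtree has 1 node {4}, right has 0 { }.
  Root 37: left subtree has 1 node {2}, right has 1 {8}.

18 5 16 38 9 4 37 2 8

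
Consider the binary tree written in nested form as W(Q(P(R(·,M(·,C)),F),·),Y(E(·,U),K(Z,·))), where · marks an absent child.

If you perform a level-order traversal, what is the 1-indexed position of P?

4

Level-order visits nodes level by level from the root, left to right within each level.
Level 0: W
Level 1: Q, Y
Level 2: P, E, K
Level 3: R, F, U, Z
Level 4: M
Level 5: C
Full level-order sequence: W, Q, Y, P, E, K, R, F, U, Z, M, C.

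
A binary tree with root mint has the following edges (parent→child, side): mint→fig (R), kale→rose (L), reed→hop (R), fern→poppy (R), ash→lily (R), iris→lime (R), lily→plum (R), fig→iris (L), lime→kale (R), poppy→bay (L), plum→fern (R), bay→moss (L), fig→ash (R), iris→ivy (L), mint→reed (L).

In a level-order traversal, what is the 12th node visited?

Level-order visits nodes level by level from the root, left to right within each level.
Level 0: mint
Level 1: reed, fig
Level 2: hop, iris, ash
Level 3: ivy, lime, lily
Level 4: kale, plum
Level 5: rose, fern
Level 6: poppy
Level 7: bay
Level 8: moss
Full level-order sequence: mint, reed, fig, hop, iris, ash, ivy, lime, lily, kale, plum, rose, fern, poppy, bay, moss.

rose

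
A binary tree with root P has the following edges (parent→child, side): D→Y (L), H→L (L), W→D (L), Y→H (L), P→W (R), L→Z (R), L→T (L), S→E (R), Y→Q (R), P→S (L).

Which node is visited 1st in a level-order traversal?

P

Level-order visits nodes level by level from the root, left to right within each level.
Level 0: P
Level 1: S, W
Level 2: E, D
Level 3: Y
Level 4: H, Q
Level 5: L
Level 6: T, Z
Full level-order sequence: P, S, W, E, D, Y, H, Q, L, T, Z.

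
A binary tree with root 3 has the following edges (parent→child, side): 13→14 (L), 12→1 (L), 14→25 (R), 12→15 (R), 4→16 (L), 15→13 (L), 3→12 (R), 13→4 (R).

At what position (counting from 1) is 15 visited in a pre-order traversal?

4

Pre-order visits the node, then its left subtree, then its right subtree.
Visit 3.
At 3: no left child.
At 3: go right to 12.
  Visit 12.
  At 12: go left to 1.
    1 is a leaf — visit 1.
  At 12: go right to 15.
    Visit 15.
    At 15: go left to 13.
      Visit 13.
      At 13: go left to 14.
        Visit 14.
        At 14: no left child.
        At 14: go right to 25.
          25 is a leaf — visit 25.
      At 13: go right to 4.
        Visit 4.
        At 4: go left to 16.
          16 is a leaf — visit 16.
        At 4: no right child.
    At 15: no right child.
Full pre-order sequence: 3, 12, 1, 15, 13, 14, 25, 4, 16.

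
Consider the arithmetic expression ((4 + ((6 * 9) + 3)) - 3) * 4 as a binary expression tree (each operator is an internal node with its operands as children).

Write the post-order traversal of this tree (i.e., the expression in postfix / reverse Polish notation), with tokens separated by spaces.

4 6 9 * 3 + + 3 - 4 *

Post-order on an expression tree gives postfix notation: for each operator, emit left operand, right operand, then the operator.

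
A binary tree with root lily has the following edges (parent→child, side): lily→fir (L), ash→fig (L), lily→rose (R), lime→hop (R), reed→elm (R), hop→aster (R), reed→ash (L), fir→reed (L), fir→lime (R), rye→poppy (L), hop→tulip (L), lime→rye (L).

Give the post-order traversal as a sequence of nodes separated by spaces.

fig ash elm reed poppy rye tulip aster hop lime fir rose lily

Post-order visits the left subtree, then the right subtree, then the node.
At lily: go left to fir.
  At fir: go left to reed.
    At reed: go left to ash.
      At ash: go left to fig.
        fig is a leaf — visit fig.
      At ash: no right child.
      Visit ash.
    At reed: go right to elm.
      elm is a leaf — visit elm.
    Visit reed.
  At fir: go right to lime.
    At lime: go left to rye.
      At rye: go left to poppy.
        poppy is a leaf — visit poppy.
      At rye: no right child.
      Visit rye.
    At lime: go right to hop.
      At hop: go left to tulip.
        tulip is a leaf — visit tulip.
      At hop: go right to aster.
        aster is a leaf — visit aster.
      Visit hop.
    Visit lime.
  Visit fir.
At lily: go right to rose.
  rose is a leaf — visit rose.
Visit lily.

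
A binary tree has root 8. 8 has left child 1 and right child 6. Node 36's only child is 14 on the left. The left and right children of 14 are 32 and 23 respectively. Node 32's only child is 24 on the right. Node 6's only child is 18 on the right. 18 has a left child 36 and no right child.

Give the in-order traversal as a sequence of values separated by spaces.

In-order visits the left subtree, then the node, then the right subtree.
At 8: go left to 1.
  1 is a leaf — visit 1.
Visit 8.
At 8: go right to 6.
  At 6: no left child.
  Visit 6.
  At 6: go right to 18.
    At 18: go left to 36.
      At 36: go left to 14.
        At 14: go left to 32.
          At 32: no left child.
          Visit 32.
          At 32: go right to 24.
            24 is a leaf — visit 24.
        Visit 14.
        At 14: go right to 23.
          23 is a leaf — visit 23.
      Visit 36.
      At 36: no right child.
    Visit 18.
    At 18: no right child.

1 8 6 32 24 14 23 36 18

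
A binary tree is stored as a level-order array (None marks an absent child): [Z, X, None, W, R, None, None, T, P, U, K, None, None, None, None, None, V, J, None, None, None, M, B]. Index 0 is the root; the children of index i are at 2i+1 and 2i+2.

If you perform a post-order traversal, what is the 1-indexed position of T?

Post-order visits the left subtree, then the right subtree, then the node.
At Z: go left to X.
  At X: go left to W.
    At W: go left to T.
      At T: no left child.
      At T: go right to V.
        V is a leaf — visit V.
      Visit T.
    At W: go right to P.
      At P: go left to J.
        J is a leaf — visit J.
      At P: no right child.
      Visit P.
    Visit W.
  At X: go right to R.
    At R: go left to U.
      U is a leaf — visit U.
    At R: go right to K.
      At K: go left to M.
        M is a leaf — visit M.
      At K: go right to B.
        B is a leaf — visit B.
      Visit K.
    Visit R.
  Visit X.
At Z: no right child.
Visit Z.
Full post-order sequence: V, T, J, P, W, U, M, B, K, R, X, Z.

2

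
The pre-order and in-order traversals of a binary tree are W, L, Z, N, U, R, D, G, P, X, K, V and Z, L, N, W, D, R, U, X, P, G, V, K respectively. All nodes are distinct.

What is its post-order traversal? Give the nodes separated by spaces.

The first element of pre-order is the root; it splits in-order into left and right subtrees.
Root W: left subtree has 3 nodes {Z, L, N}, right has 8 {D, R, U, X, P, G, V, K}.
  Root L: left subtree has 1 node {Z}, right has 1 {N}.
  Root U: left subtree has 2 nodes {D, R}, right has 5 {X, P, G, V, K}.
    Root R: left subtree has 1 node {D}, right has 0 { }.
    Root G: left subtree has 2 nodes {X, P}, right has 2 {V, K}.
      Root P: left subtree has 1 node {X}, right has 0 { }.
      Root K: left subtree has 1 node {V}, right has 0 { }.

Z N L D R X P V K G U W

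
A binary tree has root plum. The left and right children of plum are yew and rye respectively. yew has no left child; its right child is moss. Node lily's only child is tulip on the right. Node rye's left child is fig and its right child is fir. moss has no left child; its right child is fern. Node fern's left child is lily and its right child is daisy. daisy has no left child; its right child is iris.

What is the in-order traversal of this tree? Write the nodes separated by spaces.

yew moss lily tulip fern daisy iris plum fig rye fir

In-order visits the left subtree, then the node, then the right subtree.
At plum: go left to yew.
  At yew: no left child.
  Visit yew.
  At yew: go right to moss.
    At moss: no left child.
    Visit moss.
    At moss: go right to fern.
      At fern: go left to lily.
        At lily: no left child.
        Visit lily.
        At lily: go right to tulip.
          tulip is a leaf — visit tulip.
      Visit fern.
      At fern: go right to daisy.
        At daisy: no left child.
        Visit daisy.
        At daisy: go right to iris.
          iris is a leaf — visit iris.
Visit plum.
At plum: go right to rye.
  At rye: go left to fig.
    fig is a leaf — visit fig.
  Visit rye.
  At rye: go right to fir.
    fir is a leaf — visit fir.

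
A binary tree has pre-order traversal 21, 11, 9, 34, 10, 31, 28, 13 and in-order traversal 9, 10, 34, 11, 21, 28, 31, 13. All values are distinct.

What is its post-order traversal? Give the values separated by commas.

The first element of pre-order is the root; it splits in-order into left and right subtrees.
Root 21: left subtree has 4 nodes {9, 10, 34, 11}, right has 3 {28, 31, 13}.
  Root 11: left subtree has 3 nodes {9, 10, 34}, right has 0 { }.
    Root 9: left subtree has 0 nodes { }, right has 2 {10, 34}.
      Root 34: left subtree has 1 node {10}, right has 0 { }.
  Root 31: left subtree has 1 node {28}, right has 1 {13}.

10, 34, 9, 11, 28, 13, 31, 21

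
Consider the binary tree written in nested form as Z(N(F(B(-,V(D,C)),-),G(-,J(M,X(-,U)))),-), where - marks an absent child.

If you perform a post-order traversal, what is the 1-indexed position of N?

11

Post-order visits the left subtree, then the right subtree, then the node.
At Z: go left to N.
  At N: go left to F.
    At F: go left to B.
      At B: no left child.
      At B: go right to V.
        At V: go left to D.
          D is a leaf — visit D.
        At V: go right to C.
          C is a leaf — visit C.
        Visit V.
      Visit B.
    At F: no right child.
    Visit F.
  At N: go right to G.
    At G: no left child.
    At G: go right to J.
      At J: go left to M.
        M is a leaf — visit M.
      At J: go right to X.
        At X: no left child.
        At X: go right to U.
          U is a leaf — visit U.
        Visit X.
      Visit J.
    Visit G.
  Visit N.
At Z: no right child.
Visit Z.
Full post-order sequence: D, C, V, B, F, M, U, X, J, G, N, Z.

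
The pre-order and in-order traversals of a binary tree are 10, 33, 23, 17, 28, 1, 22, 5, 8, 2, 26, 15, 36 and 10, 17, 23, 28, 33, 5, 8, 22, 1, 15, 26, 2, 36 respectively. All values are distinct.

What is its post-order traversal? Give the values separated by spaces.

The first element of pre-order is the root; it splits in-order into left and right subtrees.
Root 10: left subtree has 0 nodes { }, right has 12 {17, 23, 28, 33, 5, 8, 22, 1, 15, 26, 2, 36}.
  Root 33: left subtree has 3 nodes {17, 23, 28}, right has 8 {5, 8, 22, 1, 15, 26, 2, 36}.
    Root 23: left subtree has 1 node {17}, right has 1 {28}.
    Root 1: left subtree has 3 nodes {5, 8, 22}, right has 4 {15, 26, 2, 36}.
      Root 22: left subtree has 2 nodes {5, 8}, right has 0 { }.
        Root 5: left subtree has 0 nodes { }, right has 1 {8}.
      Root 2: left subtree has 2 nodes {15, 26}, right has 1 {36}.
        Root 26: left subtree has 1 node {15}, right has 0 { }.

17 28 23 8 5 22 15 26 36 2 1 33 10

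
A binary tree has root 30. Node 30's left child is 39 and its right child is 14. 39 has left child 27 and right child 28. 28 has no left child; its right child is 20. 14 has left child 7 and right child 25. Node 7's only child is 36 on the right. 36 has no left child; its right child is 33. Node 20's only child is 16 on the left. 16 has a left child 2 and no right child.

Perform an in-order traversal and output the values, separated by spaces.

27 39 28 2 16 20 30 7 36 33 14 25

In-order visits the left subtree, then the node, then the right subtree.
At 30: go left to 39.
  At 39: go left to 27.
    27 is a leaf — visit 27.
  Visit 39.
  At 39: go right to 28.
    At 28: no left child.
    Visit 28.
    At 28: go right to 20.
      At 20: go left to 16.
        At 16: go left to 2.
          2 is a leaf — visit 2.
        Visit 16.
        At 16: no right child.
      Visit 20.
      At 20: no right child.
Visit 30.
At 30: go right to 14.
  At 14: go left to 7.
    At 7: no left child.
    Visit 7.
    At 7: go right to 36.
      At 36: no left child.
      Visit 36.
      At 36: go right to 33.
        33 is a leaf — visit 33.
  Visit 14.
  At 14: go right to 25.
    25 is a leaf — visit 25.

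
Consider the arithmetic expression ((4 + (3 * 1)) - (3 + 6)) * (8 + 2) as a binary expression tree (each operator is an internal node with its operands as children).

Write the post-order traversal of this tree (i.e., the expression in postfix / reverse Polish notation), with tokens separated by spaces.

4 3 1 * + 3 6 + - 8 2 + *

Post-order on an expression tree gives postfix notation: for each operator, emit left operand, right operand, then the operator.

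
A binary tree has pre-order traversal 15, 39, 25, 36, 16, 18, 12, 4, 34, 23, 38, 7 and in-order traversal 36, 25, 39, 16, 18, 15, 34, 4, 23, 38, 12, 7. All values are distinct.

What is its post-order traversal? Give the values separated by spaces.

36 25 18 16 39 34 38 23 4 7 12 15

The first element of pre-order is the root; it splits in-order into left and right subtrees.
Root 15: left subtree has 5 nodes {36, 25, 39, 16, 18}, right has 6 {34, 4, 23, 38, 12, 7}.
  Root 39: left subtree has 2 nodes {36, 25}, right has 2 {16, 18}.
    Root 25: left subtree has 1 node {36}, right has 0 { }.
    Root 16: left subtree has 0 nodes { }, right has 1 {18}.
  Root 12: left subtree has 4 nodes {34, 4, 23, 38}, right has 1 {7}.
    Root 4: left subtree has 1 node {34}, right has 2 {23, 38}.
      Root 23: left subtree has 0 nodes { }, right has 1 {38}.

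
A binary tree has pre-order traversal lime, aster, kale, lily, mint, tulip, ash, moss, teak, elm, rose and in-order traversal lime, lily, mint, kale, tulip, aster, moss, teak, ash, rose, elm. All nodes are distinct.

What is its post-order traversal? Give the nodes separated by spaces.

The first element of pre-order is the root; it splits in-order into left and right subtrees.
Root lime: left subtree has 0 nodes { }, right has 10 {lily, mint, kale, tulip, aster, moss, teak, ash, rose, elm}.
  Root aster: left subtree has 4 nodes {lily, mint, kale, tulip}, right has 5 {moss, teak, ash, rose, elm}.
    Root kale: left subtree has 2 nodes {lily, mint}, right has 1 {tulip}.
      Root lily: left subtree has 0 nodes { }, right has 1 {mint}.
    Root ash: left subtree has 2 nodes {moss, teak}, right has 2 {rose, elm}.
      Root moss: left subtree has 0 nodes { }, right has 1 {teak}.
      Root elm: left subtree has 1 node {rose}, right has 0 { }.

mint lily tulip kale teak moss rose elm ash aster lime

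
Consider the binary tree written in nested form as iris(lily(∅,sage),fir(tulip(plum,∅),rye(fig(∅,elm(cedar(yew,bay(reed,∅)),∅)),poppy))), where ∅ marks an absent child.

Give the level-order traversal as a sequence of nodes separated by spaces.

Level-order visits nodes level by level from the root, left to right within each level.
Level 0: iris
Level 1: lily, fir
Level 2: sage, tulip, rye
Level 3: plum, fig, poppy
Level 4: elm
Level 5: cedar
Level 6: yew, bay
Level 7: reed

iris lily fir sage tulip rye plum fig poppy elm cedar yew bay reed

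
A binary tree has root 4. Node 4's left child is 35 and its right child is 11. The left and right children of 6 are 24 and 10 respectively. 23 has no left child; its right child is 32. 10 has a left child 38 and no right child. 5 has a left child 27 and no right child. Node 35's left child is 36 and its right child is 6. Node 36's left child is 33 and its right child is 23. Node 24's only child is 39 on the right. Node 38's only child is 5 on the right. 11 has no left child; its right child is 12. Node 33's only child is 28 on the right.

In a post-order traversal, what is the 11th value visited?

Post-order visits the left subtree, then the right subtree, then the node.
At 4: go left to 35.
  At 35: go left to 36.
    At 36: go left to 33.
      At 33: no left child.
      At 33: go right to 28.
        28 is a leaf — visit 28.
      Visit 33.
    At 36: go right to 23.
      At 23: no left child.
      At 23: go right to 32.
        32 is a leaf — visit 32.
      Visit 23.
    Visit 36.
  At 35: go right to 6.
    At 6: go left to 24.
      At 24: no left child.
      At 24: go right to 39.
        39 is a leaf — visit 39.
      Visit 24.
    At 6: go right to 10.
      At 10: go left to 38.
        At 38: no left child.
        At 38: go right to 5.
          At 5: go left to 27.
            27 is a leaf — visit 27.
          At 5: no right child.
          Visit 5.
        Visit 38.
      At 10: no right child.
      Visit 10.
    Visit 6.
  Visit 35.
At 4: go right to 11.
  At 11: no left child.
  At 11: go right to 12.
    12 is a leaf — visit 12.
  Visit 11.
Visit 4.
Full post-order sequence: 28, 33, 32, 23, 36, 39, 24, 27, 5, 38, 10, 6, 35, 12, 11, 4.

10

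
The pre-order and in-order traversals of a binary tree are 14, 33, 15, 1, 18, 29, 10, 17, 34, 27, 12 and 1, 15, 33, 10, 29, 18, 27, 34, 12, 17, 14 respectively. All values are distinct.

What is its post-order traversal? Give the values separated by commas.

The first element of pre-order is the root; it splits in-order into left and right subtrees.
Root 14: left subtree has 10 nodes {1, 15, 33, 10, 29, 18, 27, 34, 12, 17}, right has 0 { }.
  Root 33: left subtree has 2 nodes {1, 15}, right has 7 {10, 29, 18, 27, 34, 12, 17}.
    Root 15: left subtree has 1 node {1}, right has 0 { }.
    Root 18: left subtree has 2 nodes {10, 29}, right has 4 {27, 34, 12, 17}.
      Root 29: left subtree has 1 node {10}, right has 0 { }.
      Root 17: left subtree has 3 nodes {27, 34, 12}, right has 0 { }.
        Root 34: left subtree has 1 node {27}, right has 1 {12}.

1, 15, 10, 29, 27, 12, 34, 17, 18, 33, 14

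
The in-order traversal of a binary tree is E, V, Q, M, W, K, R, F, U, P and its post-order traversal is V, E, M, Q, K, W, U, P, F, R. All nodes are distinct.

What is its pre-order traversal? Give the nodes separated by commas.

R, W, Q, E, V, M, K, F, P, U

The last element of post-order is the root; it splits in-order into left and right subtrees.
Root R: left subtree has 6 nodes {E, V, Q, M, W, K}, right has 3 {F, U, P}.
  Root W: left subtree has 4 nodes {E, V, Q, M}, right has 1 {K}.
    Root Q: left subtree has 2 nodes {E, V}, right has 1 {M}.
      Root E: left subtree has 0 nodes { }, right has 1 {V}.
  Root F: left subtree has 0 nodes { }, right has 2 {U, P}.
    Root P: left subtree has 1 node {U}, right has 0 { }.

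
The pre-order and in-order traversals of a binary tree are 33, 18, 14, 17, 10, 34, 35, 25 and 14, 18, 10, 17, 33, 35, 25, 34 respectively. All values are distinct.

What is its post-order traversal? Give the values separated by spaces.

The first element of pre-order is the root; it splits in-order into left and right subtrees.
Root 33: left subtree has 4 nodes {14, 18, 10, 17}, right has 3 {35, 25, 34}.
  Root 18: left subtree has 1 node {14}, right has 2 {10, 17}.
    Root 17: left subtree has 1 node {10}, right has 0 { }.
  Root 34: left subtree has 2 nodes {35, 25}, right has 0 { }.
    Root 35: left subtree has 0 nodes { }, right has 1 {25}.

14 10 17 18 25 35 34 33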